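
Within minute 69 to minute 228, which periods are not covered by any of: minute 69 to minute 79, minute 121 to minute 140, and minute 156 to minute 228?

minute 79 to minute 121, minute 140 to minute 156

Covered (merged): minute 69 to minute 79, minute 121 to minute 140, minute 156 to minute 228.
Gaps within minute 69 to minute 228: minute 79 to minute 121, minute 140 to minute 156.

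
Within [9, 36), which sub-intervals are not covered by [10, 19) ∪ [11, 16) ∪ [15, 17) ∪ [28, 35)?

[9, 10) ∪ [19, 28) ∪ [35, 36)

The merged coverage is [10, 19), [28, 35).
Uncovered inside [9, 36): [9, 10), [19, 28), [35, 36).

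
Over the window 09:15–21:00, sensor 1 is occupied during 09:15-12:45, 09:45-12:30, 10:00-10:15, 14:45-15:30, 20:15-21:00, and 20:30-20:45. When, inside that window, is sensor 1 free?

12:45-14:45, 15:30-20:15

Covered (merged): 09:15-12:45, 14:45-15:30, 20:15-21:00.
Uncovered inside 09:15-21:00: 12:45-14:45, 15:30-20:15.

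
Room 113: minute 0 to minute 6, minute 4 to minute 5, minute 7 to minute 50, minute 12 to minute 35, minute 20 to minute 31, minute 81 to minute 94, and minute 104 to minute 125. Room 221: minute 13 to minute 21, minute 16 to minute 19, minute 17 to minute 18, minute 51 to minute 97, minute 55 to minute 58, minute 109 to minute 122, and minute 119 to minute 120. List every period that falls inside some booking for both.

First set merges to minute 0 to minute 6, minute 7 to minute 50, minute 81 to minute 94, minute 104 to minute 125.
Second set merges to minute 13 to minute 21, minute 51 to minute 97, minute 109 to minute 122.
minute 0 to minute 6 falls entirely outside B.
minute 7 to minute 50 overlaps B on minute 13 to minute 21.
minute 81 to minute 94 overlaps B on minute 81 to minute 94.
minute 104 to minute 125 overlaps B on minute 109 to minute 122.

minute 13 to minute 21, minute 81 to minute 94, minute 109 to minute 122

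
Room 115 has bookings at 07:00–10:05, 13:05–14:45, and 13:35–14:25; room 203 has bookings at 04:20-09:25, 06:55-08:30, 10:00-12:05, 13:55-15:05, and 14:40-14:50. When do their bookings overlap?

07:00–09:25, 10:00–10:05, 13:55–14:45

A, merged: 07:00–10:05, 13:05–14:45.
B, merged: 04:20–09:25, 10:00–12:05, 13:55–15:05.
07:00–10:05 meets the second set on 07:00–09:25, 10:00–10:05.
13:05–14:45 meets the second set on 13:55–14:45.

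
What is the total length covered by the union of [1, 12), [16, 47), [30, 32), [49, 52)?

Merged: [1, 12), [16, 47), [49, 52).
Lengths: 11 + 31 + 3 = 45.

45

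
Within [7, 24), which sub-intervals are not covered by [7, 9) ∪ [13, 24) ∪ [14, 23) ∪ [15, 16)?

The merged coverage is [7, 9), [13, 24).
Complement within [7, 24): [9, 13).

[9, 13)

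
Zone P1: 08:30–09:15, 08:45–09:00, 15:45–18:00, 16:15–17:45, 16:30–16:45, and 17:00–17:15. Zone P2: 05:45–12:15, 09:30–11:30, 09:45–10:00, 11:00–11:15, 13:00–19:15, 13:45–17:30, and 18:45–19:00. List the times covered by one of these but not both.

05:45–08:30, 09:15–12:15, 13:00–15:45, 18:00–19:15

Merge the first list: 08:30–09:15, 15:45–18:00.
Merge the second list: 05:45–12:15, 13:00–19:15.
Only in the first: none.
Only in the second: 05:45–08:30, 09:15–12:15, 13:00–15:45, 18:00–19:15.
Together these are the periods covered by exactly one.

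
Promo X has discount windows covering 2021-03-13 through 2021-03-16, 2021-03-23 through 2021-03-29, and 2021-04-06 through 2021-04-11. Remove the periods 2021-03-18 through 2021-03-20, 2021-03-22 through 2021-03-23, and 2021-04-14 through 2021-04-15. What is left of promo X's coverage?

2021-03-13 through 2021-03-16: no B overlap → unchanged.
2021-03-23 through 2021-03-29 minus B → 2021-03-24 through 2021-03-29.
2021-04-06 through 2021-04-11: no B overlap → unchanged.

2021-03-13 through 2021-03-16, 2021-03-24 through 2021-03-29, 2021-04-06 through 2021-04-11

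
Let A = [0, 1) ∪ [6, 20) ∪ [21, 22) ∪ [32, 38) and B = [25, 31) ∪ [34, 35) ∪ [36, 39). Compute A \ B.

[0, 1) is untouched.
[6, 20) is untouched.
[21, 22) is untouched.
[32, 38) with B removed leaves [32, 34), [35, 36).

[0, 1) ∪ [6, 20) ∪ [21, 22) ∪ [32, 34) ∪ [35, 36)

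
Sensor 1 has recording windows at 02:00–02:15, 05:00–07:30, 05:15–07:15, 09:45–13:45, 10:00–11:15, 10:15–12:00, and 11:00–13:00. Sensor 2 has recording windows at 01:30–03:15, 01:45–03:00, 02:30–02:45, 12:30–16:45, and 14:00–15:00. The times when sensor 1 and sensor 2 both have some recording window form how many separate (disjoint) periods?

A, merged: 02:00-02:15, 05:00-07:30, 09:45-13:45.
B, merged: 01:30-03:15, 12:30-16:45.
A ∩ B = 02:00-02:15, 12:30-13:45.
That is 2 disjoint pieces.

2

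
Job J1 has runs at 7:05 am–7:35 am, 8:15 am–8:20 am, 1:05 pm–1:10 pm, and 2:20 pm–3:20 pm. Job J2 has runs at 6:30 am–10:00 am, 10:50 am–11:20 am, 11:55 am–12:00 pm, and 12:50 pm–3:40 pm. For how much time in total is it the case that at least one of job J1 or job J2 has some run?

6 h 55 min

A ∪ B = 6:30 am-10:00 am, 10:50 am-11:20 am, 11:55 am-12:00 pm, 12:50 pm-3:40 pm.
Total: 3 h 30 min + 30 min + 5 min + 2 h 50 min = 6 h 55 min.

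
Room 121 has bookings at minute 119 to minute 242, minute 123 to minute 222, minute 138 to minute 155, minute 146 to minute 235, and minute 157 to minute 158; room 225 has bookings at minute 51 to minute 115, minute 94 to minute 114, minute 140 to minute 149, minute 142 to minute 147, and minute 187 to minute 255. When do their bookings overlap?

minute 140 to minute 149, minute 187 to minute 242

First set merges to minute 119 to minute 242.
Second set merges to minute 51 to minute 115, minute 140 to minute 149, minute 187 to minute 255.
minute 119 to minute 242 overlaps B on minute 140 to minute 149, minute 187 to minute 242.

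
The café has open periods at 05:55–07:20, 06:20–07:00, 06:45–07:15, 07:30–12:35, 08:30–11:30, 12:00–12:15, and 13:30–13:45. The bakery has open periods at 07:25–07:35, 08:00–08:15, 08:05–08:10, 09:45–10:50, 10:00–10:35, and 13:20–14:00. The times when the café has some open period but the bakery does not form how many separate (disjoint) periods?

4

A, merged: 05:55–07:20, 07:30–12:35, 13:30–13:45.
B, merged: 07:25–07:35, 08:00–08:15, 09:45–10:50, 13:20–14:00.
A \ B = 05:55–07:20, 07:35–08:00, 08:15–09:45, 10:50–12:35.
That is 4 disjoint pieces.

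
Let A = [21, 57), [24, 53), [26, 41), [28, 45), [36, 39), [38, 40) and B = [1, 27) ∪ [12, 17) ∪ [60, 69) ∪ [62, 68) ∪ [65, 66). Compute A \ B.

First set merges to [21, 57).
Second set merges to [1, 27), [60, 69).
[21, 57) minus B → [27, 57).

[27, 57)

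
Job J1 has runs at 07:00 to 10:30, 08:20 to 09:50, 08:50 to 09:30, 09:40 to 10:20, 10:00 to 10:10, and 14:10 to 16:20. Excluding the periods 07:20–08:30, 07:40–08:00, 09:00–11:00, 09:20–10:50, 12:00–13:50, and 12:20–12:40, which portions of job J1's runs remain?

Merge the first list: 07:00–10:30, 14:10–16:20.
Merge the second list: 07:20–08:30, 09:00–11:00, 12:00–13:50.
07:00–10:30 with B removed leaves 07:00–07:20, 08:30–09:00.
14:10–16:20 is untouched.

07:00–07:20, 08:30–09:00, 14:10–16:20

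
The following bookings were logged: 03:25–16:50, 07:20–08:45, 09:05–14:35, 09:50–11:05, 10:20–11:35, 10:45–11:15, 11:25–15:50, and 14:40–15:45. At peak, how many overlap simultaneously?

At 10:45, 5 of the intervals are simultaneously active.
No point has more.

5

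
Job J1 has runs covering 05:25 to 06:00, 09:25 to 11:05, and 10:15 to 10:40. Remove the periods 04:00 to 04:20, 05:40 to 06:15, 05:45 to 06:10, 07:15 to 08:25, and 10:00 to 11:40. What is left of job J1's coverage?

05:25-05:40, 09:25-10:00

Merge the first list: 05:25-06:00, 09:25-11:05.
Merge the second list: 04:00-04:20, 05:40-06:15, 07:15-08:25, 10:00-11:40.
05:25-06:00 minus B → 05:25-05:40.
09:25-11:05 minus B → 09:25-10:00.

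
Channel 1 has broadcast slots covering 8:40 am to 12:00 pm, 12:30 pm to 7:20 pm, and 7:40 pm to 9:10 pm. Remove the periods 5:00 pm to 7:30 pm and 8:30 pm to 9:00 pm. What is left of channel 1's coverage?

8:40 am-12:00 pm, 12:30 pm-5:00 pm, 7:40 pm-8:30 pm, 9:00 pm-9:10 pm

8:40 am-12:00 pm: no B overlap → unchanged.
12:30 pm-7:20 pm minus B → 12:30 pm-5:00 pm.
7:40 pm-9:10 pm minus B → 7:40 pm-8:30 pm, 9:00 pm-9:10 pm.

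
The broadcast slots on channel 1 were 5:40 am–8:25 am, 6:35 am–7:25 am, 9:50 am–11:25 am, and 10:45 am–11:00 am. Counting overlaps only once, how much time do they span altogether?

4 h 20 min

Merged: 5:40 am–8:25 am, 9:50 am–11:25 am.
Lengths: 2 h 45 min + 1 h 35 min = 4 h 20 min.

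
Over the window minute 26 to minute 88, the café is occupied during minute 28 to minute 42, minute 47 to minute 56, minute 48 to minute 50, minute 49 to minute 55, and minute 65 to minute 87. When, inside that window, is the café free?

After merging, the occupied span is minute 28 to minute 42, minute 47 to minute 56, minute 65 to minute 87.
Uncovered inside minute 26 to minute 88: minute 26 to minute 28, minute 42 to minute 47, minute 56 to minute 65, minute 87 to minute 88.

minute 26 to minute 28, minute 42 to minute 47, minute 56 to minute 65, minute 87 to minute 88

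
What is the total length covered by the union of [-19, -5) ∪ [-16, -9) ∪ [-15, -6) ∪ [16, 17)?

15

Merged: [-19, -5), [16, 17).
Lengths: 14 + 1 = 15.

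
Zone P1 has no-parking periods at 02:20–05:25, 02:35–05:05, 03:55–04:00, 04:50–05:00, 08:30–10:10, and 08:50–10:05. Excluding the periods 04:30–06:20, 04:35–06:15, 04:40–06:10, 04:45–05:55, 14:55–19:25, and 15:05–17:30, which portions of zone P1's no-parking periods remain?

Merge the first list: 02:20–05:25, 08:30–10:10.
Merge the second list: 04:30–06:20, 14:55–19:25.
02:20–05:25 \ B = 02:20–04:30.
08:30–10:10: nothing removed.

02:20–04:30, 08:30–10:10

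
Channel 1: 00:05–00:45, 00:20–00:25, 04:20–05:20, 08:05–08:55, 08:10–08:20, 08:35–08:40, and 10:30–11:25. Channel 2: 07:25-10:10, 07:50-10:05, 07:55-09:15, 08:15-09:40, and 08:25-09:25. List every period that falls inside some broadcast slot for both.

08:05–08:55

A, merged: 00:05–00:45, 04:20–05:20, 08:05–08:55, 10:30–11:25.
B, merged: 07:25–10:10.
00:05–00:45 falls entirely outside B.
04:20–05:20 falls entirely outside B.
08:05–08:55 overlaps B on 08:05–08:55.
10:30–11:25 falls entirely outside B.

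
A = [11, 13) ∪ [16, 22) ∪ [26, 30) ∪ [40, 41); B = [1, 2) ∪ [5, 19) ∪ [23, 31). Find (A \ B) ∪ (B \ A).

[1, 2) ∪ [5, 11) ∪ [13, 16) ∪ [19, 22) ∪ [23, 26) ∪ [30, 31) ∪ [40, 41)

A \ B = [19, 22), [40, 41).
B \ A = [1, 2), [5, 11), [13, 16), [23, 26), [30, 31).
Union of the two gives the symmetric difference.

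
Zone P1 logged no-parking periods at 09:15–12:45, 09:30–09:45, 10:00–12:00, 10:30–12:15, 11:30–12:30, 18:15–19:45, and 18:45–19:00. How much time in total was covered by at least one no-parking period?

Merged: 09:15-12:45, 18:15-19:45.
Lengths: 3 h 30 min + 1 h 30 min = 5 h.

5 h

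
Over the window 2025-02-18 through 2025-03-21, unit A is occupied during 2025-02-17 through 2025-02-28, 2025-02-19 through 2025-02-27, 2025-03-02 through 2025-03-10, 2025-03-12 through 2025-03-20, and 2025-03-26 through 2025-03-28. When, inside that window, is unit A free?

Covered (merged): 2025-02-17 through 2025-02-28, 2025-03-02 through 2025-03-10, 2025-03-12 through 2025-03-20, 2025-03-26 through 2025-03-28.
Complement within 2025-02-18 through 2025-03-21: 2025-03-01 through 2025-03-01, 2025-03-11 through 2025-03-11, 2025-03-21 through 2025-03-21.

2025-03-01 through 2025-03-01, 2025-03-11 through 2025-03-11, 2025-03-21 through 2025-03-21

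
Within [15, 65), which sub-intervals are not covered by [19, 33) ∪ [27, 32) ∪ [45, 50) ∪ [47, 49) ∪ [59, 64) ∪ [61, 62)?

After merging, the occupied span is [19, 33), [45, 50), [59, 64).
Complement within [15, 65): [15, 19), [33, 45), [50, 59), [64, 65).

[15, 19) ∪ [33, 45) ∪ [50, 59) ∪ [64, 65)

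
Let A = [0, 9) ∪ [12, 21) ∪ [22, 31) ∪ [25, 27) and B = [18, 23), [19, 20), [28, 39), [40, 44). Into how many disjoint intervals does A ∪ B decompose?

3

A, merged: [0, 9), [12, 21), [22, 31).
B, merged: [18, 23), [28, 39), [40, 44).
A ∪ B = [0, 9), [12, 39), [40, 44).
That is 3 disjoint pieces.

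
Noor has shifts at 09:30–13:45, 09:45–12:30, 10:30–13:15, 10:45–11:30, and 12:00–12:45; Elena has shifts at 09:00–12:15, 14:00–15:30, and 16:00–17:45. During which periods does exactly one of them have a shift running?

Merge the first list: 09:30–13:45.
Only in the first: 12:15–13:45.
Only in the second: 09:00–09:30, 14:00–15:30, 16:00–17:45.
Together these are the periods covered by exactly one.

09:00–09:30, 12:15–13:45, 14:00–15:30, 16:00–17:45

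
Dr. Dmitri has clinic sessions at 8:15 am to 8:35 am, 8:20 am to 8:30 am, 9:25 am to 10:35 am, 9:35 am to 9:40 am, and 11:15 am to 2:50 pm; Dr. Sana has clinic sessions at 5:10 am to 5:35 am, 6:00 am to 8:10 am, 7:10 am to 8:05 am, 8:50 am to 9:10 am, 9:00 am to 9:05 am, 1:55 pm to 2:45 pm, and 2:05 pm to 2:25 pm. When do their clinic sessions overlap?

1:55 pm-2:45 pm

Merge the first list: 8:15 am-8:35 am, 9:25 am-10:35 am, 11:15 am-2:50 pm.
Merge the second list: 5:10 am-5:35 am, 6:00 am-8:10 am, 8:50 am-9:10 am, 1:55 pm-2:45 pm.
8:15 am-8:35 am meets no B interval.
9:25 am-10:35 am meets no B interval.
11:15 am-2:50 pm ∩ B → 1:55 pm-2:45 pm.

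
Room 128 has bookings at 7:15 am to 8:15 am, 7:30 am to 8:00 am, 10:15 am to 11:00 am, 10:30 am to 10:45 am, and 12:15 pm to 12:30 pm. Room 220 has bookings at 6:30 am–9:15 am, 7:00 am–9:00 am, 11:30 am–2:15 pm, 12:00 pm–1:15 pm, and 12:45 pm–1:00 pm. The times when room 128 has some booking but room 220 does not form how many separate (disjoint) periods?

Merge the first list: 7:15 am–8:15 am, 10:15 am–11:00 am, 12:15 pm–12:30 pm.
Merge the second list: 6:30 am–9:15 am, 11:30 am–2:15 pm.
A \ B = 10:15 am–11:00 am.
That is 1 disjoint piece.

1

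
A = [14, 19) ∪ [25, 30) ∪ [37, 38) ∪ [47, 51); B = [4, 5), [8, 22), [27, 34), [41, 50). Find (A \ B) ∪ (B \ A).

A but not B: [25, 27), [37, 38), [50, 51).
B but not A: [4, 5), [8, 14), [19, 22), [30, 34), [41, 47).
Combining gives A △ B.

[4, 5) ∪ [8, 14) ∪ [19, 22) ∪ [25, 27) ∪ [30, 34) ∪ [37, 38) ∪ [41, 47) ∪ [50, 51)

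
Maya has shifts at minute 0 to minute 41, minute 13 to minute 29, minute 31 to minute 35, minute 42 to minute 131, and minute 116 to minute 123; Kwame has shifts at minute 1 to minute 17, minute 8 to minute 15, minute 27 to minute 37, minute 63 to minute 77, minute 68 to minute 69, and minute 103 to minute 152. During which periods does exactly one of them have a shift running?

First set merges to minute 0 to minute 41, minute 42 to minute 131.
Second set merges to minute 1 to minute 17, minute 27 to minute 37, minute 63 to minute 77, minute 103 to minute 152.
A but not B: minute 0 to minute 1, minute 17 to minute 27, minute 37 to minute 41, minute 42 to minute 63, minute 77 to minute 103.
B but not A: minute 131 to minute 152.
Combining gives A △ B.

minute 0 to minute 1, minute 17 to minute 27, minute 37 to minute 41, minute 42 to minute 63, minute 77 to minute 103, minute 131 to minute 152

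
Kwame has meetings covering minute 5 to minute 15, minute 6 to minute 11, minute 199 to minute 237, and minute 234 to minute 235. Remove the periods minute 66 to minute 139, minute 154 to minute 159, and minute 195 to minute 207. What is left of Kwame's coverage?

First set merges to minute 5 to minute 15, minute 199 to minute 237.
minute 5 to minute 15: no B overlap → unchanged.
minute 199 to minute 237 minus B → minute 207 to minute 237.

minute 5 to minute 15, minute 207 to minute 237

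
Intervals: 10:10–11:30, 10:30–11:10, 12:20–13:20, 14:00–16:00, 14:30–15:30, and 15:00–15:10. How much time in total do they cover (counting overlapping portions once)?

4 h 20 min

Merged: 10:10–11:30, 12:20–13:20, 14:00–16:00.
Lengths: 1 h 20 min + 1 h + 2 h = 4 h 20 min.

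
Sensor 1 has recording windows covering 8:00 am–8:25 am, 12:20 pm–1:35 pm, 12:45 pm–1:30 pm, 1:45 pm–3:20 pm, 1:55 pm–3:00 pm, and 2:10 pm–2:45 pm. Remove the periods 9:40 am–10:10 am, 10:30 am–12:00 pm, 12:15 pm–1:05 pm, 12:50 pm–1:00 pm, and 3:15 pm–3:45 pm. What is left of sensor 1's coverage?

A, merged: 8:00 am–8:25 am, 12:20 pm–1:35 pm, 1:45 pm–3:20 pm.
B, merged: 9:40 am–10:10 am, 10:30 am–12:00 pm, 12:15 pm–1:05 pm, 3:15 pm–3:45 pm.
8:00 am–8:25 am: no B overlap → unchanged.
12:20 pm–1:35 pm minus B → 1:05 pm–1:35 pm.
1:45 pm–3:20 pm minus B → 1:45 pm–3:15 pm.

8:00 am–8:25 am, 1:05 pm–1:35 pm, 1:45 pm–3:15 pm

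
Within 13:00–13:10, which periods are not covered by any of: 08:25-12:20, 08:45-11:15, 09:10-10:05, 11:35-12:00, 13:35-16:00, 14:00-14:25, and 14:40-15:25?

After merging, the occupied span is 08:25–12:20, 13:35–16:00.
Complement within 13:00–13:10: 13:00–13:10.

13:00–13:10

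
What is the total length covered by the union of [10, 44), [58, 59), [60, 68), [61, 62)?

43

Merged: [10, 44), [58, 59), [60, 68).
Lengths: 34 + 1 + 8 = 43.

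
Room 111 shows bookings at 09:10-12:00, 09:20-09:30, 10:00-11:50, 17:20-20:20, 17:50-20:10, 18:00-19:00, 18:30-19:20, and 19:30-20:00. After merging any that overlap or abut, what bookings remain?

09:10–12:00, 17:20–20:20

09:20–09:30 overlaps/touches 09:10–12:00 → extend to 09:10–12:00.
10:00–11:50 overlaps/touches 09:10–12:00 → extend to 09:10–12:00.
17:20–20:20 is disjoint → start new block.
17:50–20:10 overlaps/touches 17:20–20:20 → extend to 17:20–20:20.
18:00–19:00 overlaps/touches 17:20–20:20 → extend to 17:20–20:20.
18:30–19:20 overlaps/touches 17:20–20:20 → extend to 17:20–20:20.
19:30–20:00 overlaps/touches 17:20–20:20 → extend to 17:20–20:20.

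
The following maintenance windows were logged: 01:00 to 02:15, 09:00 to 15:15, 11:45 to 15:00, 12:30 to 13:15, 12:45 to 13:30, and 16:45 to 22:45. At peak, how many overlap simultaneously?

Walk the sorted start/end points keeping a running depth.
The depth first hits 4 at 12:45.

4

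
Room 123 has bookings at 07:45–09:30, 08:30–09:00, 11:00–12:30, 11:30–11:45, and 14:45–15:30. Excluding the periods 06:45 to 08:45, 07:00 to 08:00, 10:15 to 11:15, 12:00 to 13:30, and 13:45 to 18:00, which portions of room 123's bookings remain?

08:45–09:30, 11:15–12:00

A, merged: 07:45–09:30, 11:00–12:30, 14:45–15:30.
B, merged: 06:45–08:45, 10:15–11:15, 12:00–13:30, 13:45–18:00.
07:45–09:30 minus B → 08:45–09:30.
11:00–12:30 minus B → 11:15–12:00.
14:45–15:30: fully covered by B → removed.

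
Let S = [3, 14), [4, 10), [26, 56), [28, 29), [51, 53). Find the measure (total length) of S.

Merged: [3, 14), [26, 56).
Lengths: 11 + 30 = 41.

41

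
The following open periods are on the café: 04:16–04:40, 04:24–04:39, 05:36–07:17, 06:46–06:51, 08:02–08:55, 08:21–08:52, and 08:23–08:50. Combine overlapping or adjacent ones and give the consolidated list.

04:24–04:39 overlaps/touches 04:16–04:40 → extend to 04:16–04:40.
05:36–07:17 is disjoint → start new block.
06:46–06:51 overlaps/touches 05:36–07:17 → extend to 05:36–07:17.
08:02–08:55 is disjoint → start new block.
08:21–08:52 overlaps/touches 08:02–08:55 → extend to 08:02–08:55.
08:23–08:50 overlaps/touches 08:02–08:55 → extend to 08:02–08:55.

04:16–04:40, 05:36–07:17, 08:02–08:55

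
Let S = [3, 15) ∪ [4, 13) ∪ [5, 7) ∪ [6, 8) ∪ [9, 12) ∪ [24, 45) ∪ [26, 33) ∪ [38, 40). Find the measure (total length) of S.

33

Merged: [3, 15), [24, 45).
Lengths: 12 + 21 = 33.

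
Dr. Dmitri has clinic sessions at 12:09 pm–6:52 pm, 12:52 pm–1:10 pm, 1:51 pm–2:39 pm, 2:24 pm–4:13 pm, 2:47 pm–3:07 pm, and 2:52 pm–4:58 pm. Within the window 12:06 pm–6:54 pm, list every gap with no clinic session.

12:06 pm–12:09 pm, 6:52 pm–6:54 pm

After merging, the occupied span is 12:09 pm–6:52 pm.
Complement within 12:06 pm–6:54 pm: 12:06 pm–12:09 pm, 6:52 pm–6:54 pm.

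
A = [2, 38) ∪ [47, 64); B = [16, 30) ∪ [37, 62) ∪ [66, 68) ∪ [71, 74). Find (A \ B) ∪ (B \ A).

Only in the first: [2, 16), [30, 37), [62, 64).
Only in the second: [38, 47), [66, 68), [71, 74).
Together these are the periods covered by exactly one.

[2, 16) ∪ [30, 37) ∪ [38, 47) ∪ [62, 64) ∪ [66, 68) ∪ [71, 74)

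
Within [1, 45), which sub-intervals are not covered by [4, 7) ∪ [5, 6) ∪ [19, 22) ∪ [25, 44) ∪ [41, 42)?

[1, 4) ∪ [7, 19) ∪ [22, 25) ∪ [44, 45)

Covered (merged): [4, 7), [19, 22), [25, 44).
Gaps within [1, 45): [1, 4), [7, 19), [22, 25), [44, 45).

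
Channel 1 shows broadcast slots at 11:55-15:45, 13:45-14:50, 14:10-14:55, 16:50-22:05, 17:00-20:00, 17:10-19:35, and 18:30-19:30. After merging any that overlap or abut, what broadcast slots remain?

13:45–14:50 overlaps/touches 11:55–15:45 → extend to 11:55–15:45.
14:10–14:55 overlaps/touches 11:55–15:45 → extend to 11:55–15:45.
16:50–22:05 is disjoint → start new block.
17:00–20:00 overlaps/touches 16:50–22:05 → extend to 16:50–22:05.
17:10–19:35 overlaps/touches 16:50–22:05 → extend to 16:50–22:05.
18:30–19:30 overlaps/touches 16:50–22:05 → extend to 16:50–22:05.

11:55–15:45, 16:50–22:05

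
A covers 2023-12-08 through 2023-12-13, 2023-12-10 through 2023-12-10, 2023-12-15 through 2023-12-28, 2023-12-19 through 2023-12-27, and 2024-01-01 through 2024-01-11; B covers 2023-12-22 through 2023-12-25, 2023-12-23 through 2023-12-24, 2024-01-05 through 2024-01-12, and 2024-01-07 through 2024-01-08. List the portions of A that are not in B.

2023-12-08 through 2023-12-13, 2023-12-15 through 2023-12-21, 2023-12-26 through 2023-12-28, 2024-01-01 through 2024-01-04

First set merges to 2023-12-08 through 2023-12-13, 2023-12-15 through 2023-12-28, 2024-01-01 through 2024-01-11.
Second set merges to 2023-12-22 through 2023-12-25, 2024-01-05 through 2024-01-12.
2023-12-08 through 2023-12-13 is untouched.
2023-12-15 through 2023-12-28 with B removed leaves 2023-12-15 through 2023-12-21, 2023-12-26 through 2023-12-28.
2024-01-01 through 2024-01-11 with B removed leaves 2024-01-01 through 2024-01-04.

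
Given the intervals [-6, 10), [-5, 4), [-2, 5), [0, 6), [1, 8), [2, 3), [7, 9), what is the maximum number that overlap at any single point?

Walk the sorted start/end points keeping a running depth.
The depth first hits 6 at 2.

6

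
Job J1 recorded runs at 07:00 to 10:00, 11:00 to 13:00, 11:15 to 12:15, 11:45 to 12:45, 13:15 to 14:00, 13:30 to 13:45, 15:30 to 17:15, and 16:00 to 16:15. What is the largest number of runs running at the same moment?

Walk the sorted start/end points keeping a running depth.
The depth first hits 3 at 11:45.

3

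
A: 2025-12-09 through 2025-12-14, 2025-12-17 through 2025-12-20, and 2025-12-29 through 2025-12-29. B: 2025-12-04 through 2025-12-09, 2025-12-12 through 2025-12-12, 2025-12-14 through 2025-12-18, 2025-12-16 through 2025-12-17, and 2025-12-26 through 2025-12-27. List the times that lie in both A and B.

B, merged: 2025-12-04 through 2025-12-09, 2025-12-12 through 2025-12-12, 2025-12-14 through 2025-12-18, 2025-12-26 through 2025-12-27.
2025-12-09 through 2025-12-14 overlaps B on 2025-12-09 through 2025-12-09, 2025-12-12 through 2025-12-12, 2025-12-14 through 2025-12-14.
2025-12-17 through 2025-12-20 overlaps B on 2025-12-17 through 2025-12-18.
2025-12-29 through 2025-12-29 falls entirely outside B.

2025-12-09 through 2025-12-09, 2025-12-12 through 2025-12-12, 2025-12-14 through 2025-12-14, 2025-12-17 through 2025-12-18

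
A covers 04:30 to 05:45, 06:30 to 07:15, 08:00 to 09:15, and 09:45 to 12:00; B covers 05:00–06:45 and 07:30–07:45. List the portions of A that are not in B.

04:30–05:00, 06:45–07:15, 08:00–09:15, 09:45–12:00

04:30–05:45 minus B → 04:30–05:00.
06:30–07:15 minus B → 06:45–07:15.
08:00–09:15: no B overlap → unchanged.
09:45–12:00: no B overlap → unchanged.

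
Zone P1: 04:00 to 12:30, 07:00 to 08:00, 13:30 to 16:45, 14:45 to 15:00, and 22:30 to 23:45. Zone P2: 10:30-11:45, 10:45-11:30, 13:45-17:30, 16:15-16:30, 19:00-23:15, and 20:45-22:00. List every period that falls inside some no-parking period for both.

Merge the first list: 04:00–12:30, 13:30–16:45, 22:30–23:45.
Merge the second list: 10:30–11:45, 13:45–17:30, 19:00–23:15.
04:00–12:30 ∩ B → 10:30–11:45.
13:30–16:45 ∩ B → 13:45–16:45.
22:30–23:45 ∩ B → 22:30–23:15.

10:30–11:45, 13:45–16:45, 22:30–23:15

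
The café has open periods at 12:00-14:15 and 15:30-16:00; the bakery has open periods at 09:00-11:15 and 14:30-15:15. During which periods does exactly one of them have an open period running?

09:00–11:15, 12:00–14:15, 14:30–15:15, 15:30–16:00

A but not B: 12:00–14:15, 15:30–16:00.
B but not A: 09:00–11:15, 14:30–15:15.
Combining gives A △ B.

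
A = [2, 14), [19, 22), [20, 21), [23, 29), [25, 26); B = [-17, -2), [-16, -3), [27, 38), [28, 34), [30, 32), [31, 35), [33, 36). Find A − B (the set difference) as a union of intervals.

Merge the first list: [2, 14), [19, 22), [23, 29).
Merge the second list: [-17, -2), [27, 38).
[2, 14) is untouched.
[19, 22) is untouched.
[23, 29) with B removed leaves [23, 27).

[2, 14) ∪ [19, 22) ∪ [23, 27)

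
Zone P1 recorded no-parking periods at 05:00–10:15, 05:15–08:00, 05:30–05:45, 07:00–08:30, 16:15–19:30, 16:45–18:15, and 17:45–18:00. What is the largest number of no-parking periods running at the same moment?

At 05:30, 3 of the intervals are simultaneously active.
No point has more.

3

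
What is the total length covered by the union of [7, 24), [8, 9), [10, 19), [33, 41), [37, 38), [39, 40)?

Merged: [7, 24), [33, 41).
Lengths: 17 + 8 = 25.

25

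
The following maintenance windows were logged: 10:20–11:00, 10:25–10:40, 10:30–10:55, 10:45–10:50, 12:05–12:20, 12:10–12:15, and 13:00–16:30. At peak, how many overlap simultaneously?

3

Walk the sorted start/end points keeping a running depth.
The depth first hits 3 at 10:30.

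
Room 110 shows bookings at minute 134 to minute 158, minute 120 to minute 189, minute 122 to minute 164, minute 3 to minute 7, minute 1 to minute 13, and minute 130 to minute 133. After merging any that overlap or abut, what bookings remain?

minute 1 to minute 13, minute 120 to minute 189

Sort by start: minute 1 to minute 13, minute 3 to minute 7, minute 120 to minute 189, minute 122 to minute 164, minute 130 to minute 133, minute 134 to minute 158.
minute 3 to minute 7 overlaps/touches minute 1 to minute 13 → extend to minute 1 to minute 13.
minute 120 to minute 189 is disjoint → start new block.
minute 122 to minute 164 overlaps/touches minute 120 to minute 189 → extend to minute 120 to minute 189.
minute 130 to minute 133 overlaps/touches minute 120 to minute 189 → extend to minute 120 to minute 189.
minute 134 to minute 158 overlaps/touches minute 120 to minute 189 → extend to minute 120 to minute 189.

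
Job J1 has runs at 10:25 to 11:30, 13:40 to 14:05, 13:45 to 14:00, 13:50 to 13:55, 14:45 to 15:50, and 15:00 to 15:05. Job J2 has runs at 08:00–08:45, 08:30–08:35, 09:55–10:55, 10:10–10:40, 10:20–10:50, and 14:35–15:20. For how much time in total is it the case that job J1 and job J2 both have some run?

1 h 5 min

First set merges to 10:25–11:30, 13:40–14:05, 14:45–15:50.
Second set merges to 08:00–08:45, 09:55–10:55, 14:35–15:20.
A ∩ B = 10:25–10:55, 14:45–15:20.
Total: 30 min + 35 min = 1 h 5 min.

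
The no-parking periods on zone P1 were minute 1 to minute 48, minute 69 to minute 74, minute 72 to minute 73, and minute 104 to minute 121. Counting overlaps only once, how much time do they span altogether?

69 minutes

Merged: minute 1 to minute 48, minute 69 to minute 74, minute 104 to minute 121.
Lengths: 47 minutes + 5 minutes + 17 minutes = 69 minutes.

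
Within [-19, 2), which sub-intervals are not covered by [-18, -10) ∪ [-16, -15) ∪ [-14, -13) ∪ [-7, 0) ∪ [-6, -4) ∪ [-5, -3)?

After merging, the occupied span is [-18, -10), [-7, 0).
Uncovered inside [-19, 2): [-19, -18), [-10, -7), [0, 2).

[-19, -18) ∪ [-10, -7) ∪ [0, 2)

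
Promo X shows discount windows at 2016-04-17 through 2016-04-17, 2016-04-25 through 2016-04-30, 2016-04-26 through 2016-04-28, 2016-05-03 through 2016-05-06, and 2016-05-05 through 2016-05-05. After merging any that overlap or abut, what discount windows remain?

2016-04-25 through 2016-04-30 is disjoint → start new block.
2016-04-26 through 2016-04-28 overlaps/touches 2016-04-25 through 2016-04-30 → extend to 2016-04-25 through 2016-04-30.
2016-05-03 through 2016-05-06 is disjoint → start new block.
2016-05-05 through 2016-05-05 overlaps/touches 2016-05-03 through 2016-05-06 → extend to 2016-05-03 through 2016-05-06.

2016-04-17 through 2016-04-17, 2016-04-25 through 2016-04-30, 2016-05-03 through 2016-05-06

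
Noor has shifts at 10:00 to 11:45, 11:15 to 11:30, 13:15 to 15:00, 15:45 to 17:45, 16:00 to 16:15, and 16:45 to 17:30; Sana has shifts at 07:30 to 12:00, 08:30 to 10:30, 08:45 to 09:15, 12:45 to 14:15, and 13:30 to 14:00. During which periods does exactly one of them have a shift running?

07:30–10:00, 11:45–12:00, 12:45–13:15, 14:15–15:00, 15:45–17:45

First set merges to 10:00–11:45, 13:15–15:00, 15:45–17:45.
Second set merges to 07:30–12:00, 12:45–14:15.
A \ B = 14:15–15:00, 15:45–17:45.
B \ A = 07:30–10:00, 11:45–12:00, 12:45–13:15.
Union of the two gives the symmetric difference.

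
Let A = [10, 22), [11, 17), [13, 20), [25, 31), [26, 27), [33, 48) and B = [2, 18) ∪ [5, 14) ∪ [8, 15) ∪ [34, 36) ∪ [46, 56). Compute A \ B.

[18, 22) ∪ [25, 31) ∪ [33, 34) ∪ [36, 46)

First set merges to [10, 22), [25, 31), [33, 48).
Second set merges to [2, 18), [34, 36), [46, 56).
[10, 22) \ B = [18, 22).
[25, 31): nothing removed.
[33, 48) \ B = [33, 34), [36, 46).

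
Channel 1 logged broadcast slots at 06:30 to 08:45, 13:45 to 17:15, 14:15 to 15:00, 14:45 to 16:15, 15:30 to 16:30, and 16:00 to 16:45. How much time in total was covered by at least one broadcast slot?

5 h 45 min

Merged: 06:30–08:45, 13:45–17:15.
Lengths: 2 h 15 min + 3 h 30 min = 5 h 45 min.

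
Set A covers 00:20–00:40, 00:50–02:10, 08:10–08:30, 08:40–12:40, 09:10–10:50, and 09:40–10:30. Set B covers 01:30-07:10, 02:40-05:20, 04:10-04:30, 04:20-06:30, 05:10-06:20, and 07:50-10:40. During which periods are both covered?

First set merges to 00:20–00:40, 00:50–02:10, 08:10–08:30, 08:40–12:40.
Second set merges to 01:30–07:10, 07:50–10:40.
00:20–00:40 falls entirely outside B.
00:50–02:10 overlaps B on 01:30–02:10.
08:10–08:30 overlaps B on 08:10–08:30.
08:40–12:40 overlaps B on 08:40–10:40.

01:30–02:10, 08:10–08:30, 08:40–10:40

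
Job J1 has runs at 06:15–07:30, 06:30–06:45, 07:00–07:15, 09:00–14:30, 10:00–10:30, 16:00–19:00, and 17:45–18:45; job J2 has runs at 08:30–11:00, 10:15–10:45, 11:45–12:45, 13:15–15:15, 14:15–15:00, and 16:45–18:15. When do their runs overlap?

First set merges to 06:15–07:30, 09:00–14:30, 16:00–19:00.
Second set merges to 08:30–11:00, 11:45–12:45, 13:15–15:15, 16:45–18:15.
06:15–07:30 meets no B interval.
09:00–14:30 ∩ B → 09:00–11:00, 11:45–12:45, 13:15–14:30.
16:00–19:00 ∩ B → 16:45–18:15.

09:00–11:00, 11:45–12:45, 13:15–14:30, 16:45–18:15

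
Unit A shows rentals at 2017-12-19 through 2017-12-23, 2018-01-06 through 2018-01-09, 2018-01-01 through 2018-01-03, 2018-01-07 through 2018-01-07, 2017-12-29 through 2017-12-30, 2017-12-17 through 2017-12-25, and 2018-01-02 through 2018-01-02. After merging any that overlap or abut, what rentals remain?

Sort by start: 2017-12-17 through 2017-12-25, 2017-12-19 through 2017-12-23, 2017-12-29 through 2017-12-30, 2018-01-01 through 2018-01-03, 2018-01-02 through 2018-01-02, 2018-01-06 through 2018-01-09, 2018-01-07 through 2018-01-07.
2017-12-19 through 2017-12-23 overlaps/touches 2017-12-17 through 2017-12-25 → extend to 2017-12-17 through 2017-12-25.
2017-12-29 through 2017-12-30 is disjoint → start new block.
2018-01-01 through 2018-01-03 is disjoint → start new block.
2018-01-02 through 2018-01-02 overlaps/touches 2018-01-01 through 2018-01-03 → extend to 2018-01-01 through 2018-01-03.
2018-01-06 through 2018-01-09 is disjoint → start new block.
2018-01-07 through 2018-01-07 overlaps/touches 2018-01-06 through 2018-01-09 → extend to 2018-01-06 through 2018-01-09.

2017-12-17 through 2017-12-25, 2017-12-29 through 2017-12-30, 2018-01-01 through 2018-01-03, 2018-01-06 through 2018-01-09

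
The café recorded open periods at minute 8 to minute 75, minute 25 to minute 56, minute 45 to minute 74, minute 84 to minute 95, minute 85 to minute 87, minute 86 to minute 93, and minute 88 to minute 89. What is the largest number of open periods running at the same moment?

At minute 45, 3 of the intervals are simultaneously active.
No point has more.

3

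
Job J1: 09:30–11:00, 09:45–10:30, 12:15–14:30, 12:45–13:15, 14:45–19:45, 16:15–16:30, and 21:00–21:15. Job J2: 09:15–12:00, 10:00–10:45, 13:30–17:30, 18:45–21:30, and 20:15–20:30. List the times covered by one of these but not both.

09:15–09:30, 11:00–12:00, 12:15–13:30, 14:30–14:45, 17:30–18:45, 19:45–21:00, 21:15–21:30

First set merges to 09:30–11:00, 12:15–14:30, 14:45–19:45, 21:00–21:15.
Second set merges to 09:15–12:00, 13:30–17:30, 18:45–21:30.
A \ B = 12:15–13:30, 17:30–18:45.
B \ A = 09:15–09:30, 11:00–12:00, 14:30–14:45, 19:45–21:00, 21:15–21:30.
Union of the two gives the symmetric difference.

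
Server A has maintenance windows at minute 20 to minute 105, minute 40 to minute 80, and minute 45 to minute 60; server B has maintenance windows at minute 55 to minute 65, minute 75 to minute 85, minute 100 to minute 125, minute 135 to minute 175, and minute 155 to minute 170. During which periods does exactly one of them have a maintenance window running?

minute 20 to minute 55, minute 65 to minute 75, minute 85 to minute 100, minute 105 to minute 125, minute 135 to minute 175

First set merges to minute 20 to minute 105.
Second set merges to minute 55 to minute 65, minute 75 to minute 85, minute 100 to minute 125, minute 135 to minute 175.
A \ B = minute 20 to minute 55, minute 65 to minute 75, minute 85 to minute 100.
B \ A = minute 105 to minute 125, minute 135 to minute 175.
Union of the two gives the symmetric difference.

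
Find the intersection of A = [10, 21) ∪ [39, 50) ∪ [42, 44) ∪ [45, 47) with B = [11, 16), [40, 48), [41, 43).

[11, 16) ∪ [40, 48)

Merge the first list: [10, 21), [39, 50).
Merge the second list: [11, 16), [40, 48).
[10, 21) overlaps B on [11, 16).
[39, 50) overlaps B on [40, 48).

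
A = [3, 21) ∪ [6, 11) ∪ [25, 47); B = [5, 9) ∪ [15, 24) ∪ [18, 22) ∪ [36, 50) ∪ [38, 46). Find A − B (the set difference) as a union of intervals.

First set merges to [3, 21), [25, 47).
Second set merges to [5, 9), [15, 24), [36, 50).
[3, 21) \ B = [3, 5), [9, 15).
[25, 47) \ B = [25, 36).

[3, 5) ∪ [9, 15) ∪ [25, 36)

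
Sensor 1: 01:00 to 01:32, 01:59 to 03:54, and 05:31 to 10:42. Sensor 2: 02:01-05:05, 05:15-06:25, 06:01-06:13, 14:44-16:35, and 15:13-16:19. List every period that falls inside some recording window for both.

Second set merges to 02:01–05:05, 05:15–06:25, 14:44–16:35.
01:00–01:32: no overlap with the second set.
01:59–03:54 meets the second set on 02:01–03:54.
05:31–10:42 meets the second set on 05:31–06:25.

02:01–03:54, 05:31–06:25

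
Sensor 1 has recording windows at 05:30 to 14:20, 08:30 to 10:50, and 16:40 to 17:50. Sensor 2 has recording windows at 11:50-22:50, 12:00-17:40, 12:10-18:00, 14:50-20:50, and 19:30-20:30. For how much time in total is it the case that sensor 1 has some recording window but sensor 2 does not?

First set merges to 05:30–14:20, 16:40–17:50.
Second set merges to 11:50–22:50.
A \ B = 05:30–11:50.
Total: 6 h 20 min.

6 h 20 min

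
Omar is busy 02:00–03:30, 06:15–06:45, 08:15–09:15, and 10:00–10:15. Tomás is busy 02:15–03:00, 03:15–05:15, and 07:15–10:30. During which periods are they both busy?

02:15–03:00, 03:15–03:30, 08:15–09:15, 10:00–10:15

02:00–03:30 overlaps B on 02:15–03:00, 03:15–03:30.
06:15–06:45 falls entirely outside B.
08:15–09:15 overlaps B on 08:15–09:15.
10:00–10:15 overlaps B on 10:00–10:15.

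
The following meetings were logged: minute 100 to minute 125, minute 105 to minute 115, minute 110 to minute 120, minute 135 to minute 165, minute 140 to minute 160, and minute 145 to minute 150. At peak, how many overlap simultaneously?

3

Sweep endpoints in order; track running count of active intervals.
Peak of 3 reached at minute 110.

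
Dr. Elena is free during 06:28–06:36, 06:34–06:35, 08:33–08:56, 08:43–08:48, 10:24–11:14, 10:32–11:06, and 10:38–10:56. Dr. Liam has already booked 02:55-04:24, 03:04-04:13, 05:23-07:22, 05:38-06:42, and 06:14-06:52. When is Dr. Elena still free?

08:33–08:56, 10:24–11:14

A, merged: 06:28–06:36, 08:33–08:56, 10:24–11:14.
B, merged: 02:55–04:24, 05:23–07:22.
06:28–06:36: entirely removed.
08:33–08:56: nothing removed.
10:24–11:14: nothing removed.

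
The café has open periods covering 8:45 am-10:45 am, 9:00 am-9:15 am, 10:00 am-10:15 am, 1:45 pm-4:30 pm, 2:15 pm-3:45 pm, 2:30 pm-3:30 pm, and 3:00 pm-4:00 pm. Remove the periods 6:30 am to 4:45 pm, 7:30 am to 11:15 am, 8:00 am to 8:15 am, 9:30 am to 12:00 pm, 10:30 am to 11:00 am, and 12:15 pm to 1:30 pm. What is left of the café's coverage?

none

First set merges to 8:45 am–10:45 am, 1:45 pm–4:30 pm.
Second set merges to 6:30 am–4:45 pm.
8:45 am–10:45 am lies entirely inside B → drops out.
1:45 pm–4:30 pm lies entirely inside B → drops out.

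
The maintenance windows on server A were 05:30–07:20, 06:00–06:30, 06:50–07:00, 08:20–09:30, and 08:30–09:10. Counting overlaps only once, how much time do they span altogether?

3 h

Merged: 05:30–07:20, 08:20–09:30.
Lengths: 1 h 50 min + 1 h 10 min = 3 h.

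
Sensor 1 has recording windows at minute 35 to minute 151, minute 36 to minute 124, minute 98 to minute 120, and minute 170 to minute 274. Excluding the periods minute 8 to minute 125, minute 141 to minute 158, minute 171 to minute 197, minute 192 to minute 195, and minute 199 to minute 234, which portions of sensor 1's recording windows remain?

A, merged: minute 35 to minute 151, minute 170 to minute 274.
B, merged: minute 8 to minute 125, minute 141 to minute 158, minute 171 to minute 197, minute 199 to minute 234.
minute 35 to minute 151 minus B → minute 125 to minute 141.
minute 170 to minute 274 minus B → minute 170 to minute 171, minute 197 to minute 199, minute 234 to minute 274.

minute 125 to minute 141, minute 170 to minute 171, minute 197 to minute 199, minute 234 to minute 274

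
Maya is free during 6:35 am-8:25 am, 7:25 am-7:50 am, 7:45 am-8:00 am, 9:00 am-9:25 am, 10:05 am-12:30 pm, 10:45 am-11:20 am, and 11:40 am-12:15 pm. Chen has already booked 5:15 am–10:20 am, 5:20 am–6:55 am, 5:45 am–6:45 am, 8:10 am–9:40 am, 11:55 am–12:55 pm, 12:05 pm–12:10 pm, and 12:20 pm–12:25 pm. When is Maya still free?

10:20 am–11:55 am

First set merges to 6:35 am–8:25 am, 9:00 am–9:25 am, 10:05 am–12:30 pm.
Second set merges to 5:15 am–10:20 am, 11:55 am–12:55 pm.
6:35 am–8:25 am: entirely removed.
9:00 am–9:25 am: entirely removed.
10:05 am–12:30 pm \ B = 10:20 am–11:55 am.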